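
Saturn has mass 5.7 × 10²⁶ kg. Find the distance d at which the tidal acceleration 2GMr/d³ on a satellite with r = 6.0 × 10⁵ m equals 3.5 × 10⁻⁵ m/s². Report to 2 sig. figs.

1.1 × 10⁹ m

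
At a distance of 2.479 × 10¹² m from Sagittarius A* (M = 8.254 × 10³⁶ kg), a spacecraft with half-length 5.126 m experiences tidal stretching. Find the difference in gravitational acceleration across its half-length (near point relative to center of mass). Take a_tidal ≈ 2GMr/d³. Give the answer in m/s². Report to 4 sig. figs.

3.707 × 10⁻¹⁰ m/s²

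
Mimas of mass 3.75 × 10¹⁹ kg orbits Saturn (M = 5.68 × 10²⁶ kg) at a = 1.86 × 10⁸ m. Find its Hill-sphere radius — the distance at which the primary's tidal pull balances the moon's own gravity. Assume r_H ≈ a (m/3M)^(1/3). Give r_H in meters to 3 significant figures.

5.21 × 10⁵ m

r_H ≈ a (m/3M)^(1/3)
    = (1.86 × 10⁸) × (3.75 × 10¹⁹ / (3 × 5.68 × 10²⁶))^(1/3)
    = 5.21 × 10⁵ m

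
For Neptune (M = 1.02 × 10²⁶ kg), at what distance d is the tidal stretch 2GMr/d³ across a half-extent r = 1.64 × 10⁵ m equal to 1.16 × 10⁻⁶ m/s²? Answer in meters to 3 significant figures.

2GMr/d³ = a_tidal  ⇒  d = (2GMr / a_tidal)^(1/3)
d = (2 × 6.674×10⁻¹¹ × (1.02 × 10²⁶) × (1.64 × 10⁵) / (1.16 × 10⁻⁶))^(1/3)
  = 1.24 × 10⁹ m

1.24 × 10⁹ m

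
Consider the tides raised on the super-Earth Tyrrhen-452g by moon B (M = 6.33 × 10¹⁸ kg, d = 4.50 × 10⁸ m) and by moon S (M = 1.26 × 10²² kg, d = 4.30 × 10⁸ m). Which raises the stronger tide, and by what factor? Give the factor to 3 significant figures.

The tide-raising term goes as M/d³ (the gradient of a 1/d² field).
Moon B: (6.33 × 10¹⁸) / (4.50 × 10⁸)³ = 6.947 × 10⁻⁸
Moon S: (1.26 × 10²²) / (4.30 × 10⁸)³ = 1.585 × 10⁻⁴
Ratio (larger/smaller) = 2280

Moon S, by a factor of ≈ 2280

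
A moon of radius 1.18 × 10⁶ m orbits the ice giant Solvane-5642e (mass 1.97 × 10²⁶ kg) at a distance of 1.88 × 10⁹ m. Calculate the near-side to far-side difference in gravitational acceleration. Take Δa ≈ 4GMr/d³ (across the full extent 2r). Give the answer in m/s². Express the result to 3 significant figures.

9.34 × 10⁻⁶ m/s²

Δg = 4GMr/d³
   = 4 × (6.674 × 10⁻¹¹) × (1.97 × 10²⁶) × (1.18 × 10⁶) / (1.88 × 10⁹)³
   = 9.34 × 10⁻⁶ m/s²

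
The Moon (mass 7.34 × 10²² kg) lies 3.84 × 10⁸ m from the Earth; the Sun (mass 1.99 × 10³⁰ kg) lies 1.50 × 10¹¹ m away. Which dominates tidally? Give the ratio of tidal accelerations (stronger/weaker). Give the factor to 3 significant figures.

The Moon, by a factor of ≈ 2.20

Tidal stretch scales as M/d³; compute that for each body.
The Moon: (7.34 × 10²²) / (3.84 × 10⁸)³ = 1.296 × 10⁻³
The Sun: (1.99 × 10³⁰) / (1.50 × 10¹¹)³ = 5.896 × 10⁻⁴
Ratio (larger/smaller) = 2.20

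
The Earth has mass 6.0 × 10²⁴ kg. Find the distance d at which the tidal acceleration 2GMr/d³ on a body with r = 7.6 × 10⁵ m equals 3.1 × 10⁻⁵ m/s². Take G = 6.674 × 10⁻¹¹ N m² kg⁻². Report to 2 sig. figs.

2.7 × 10⁸ m

2GMr/d³ = a_tidal  ⇒  d = (2GMr / a_tidal)^(1/3)
d = (2 × 6.674×10⁻¹¹ × (6.0 × 10²⁴) × (7.6 × 10⁵) / (3.1 × 10⁻⁵))^(1/3)
  = 2.7 × 10⁸ m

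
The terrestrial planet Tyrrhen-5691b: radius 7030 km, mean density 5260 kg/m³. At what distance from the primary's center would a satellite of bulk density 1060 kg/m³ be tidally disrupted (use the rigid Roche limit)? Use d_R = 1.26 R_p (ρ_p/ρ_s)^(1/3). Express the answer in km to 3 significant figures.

d_R = 1.26 × 7030 km × (5260/1060)^(1/3)
    = 15100 km

15100 km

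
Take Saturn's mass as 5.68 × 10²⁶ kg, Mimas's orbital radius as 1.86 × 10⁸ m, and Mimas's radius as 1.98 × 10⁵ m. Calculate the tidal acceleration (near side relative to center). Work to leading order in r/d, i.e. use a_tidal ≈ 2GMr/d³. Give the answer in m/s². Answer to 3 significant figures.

2.33 × 10⁻³ m/s²

Δg = 2GMr/d³
   = 2 × (6.674 × 10⁻¹¹) × (5.68 × 10²⁶) × (1.98 × 10⁵) / (1.86 × 10⁸)³
   = 2.33 × 10⁻³ m/s²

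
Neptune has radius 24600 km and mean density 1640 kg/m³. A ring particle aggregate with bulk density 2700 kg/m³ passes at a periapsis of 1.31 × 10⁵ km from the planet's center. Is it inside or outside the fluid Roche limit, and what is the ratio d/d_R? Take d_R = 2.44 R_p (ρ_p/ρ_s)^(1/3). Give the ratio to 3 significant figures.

outside; d/d_R ≈ 2.58

d_R = 2.44 × (24600 km) × (1640/2700)^(1/3) = 50830 km
d/d_R = (1.31 × 10⁵) / (50830) = 2.58
Since d/d_R > 1, the body is outside the Roche limit.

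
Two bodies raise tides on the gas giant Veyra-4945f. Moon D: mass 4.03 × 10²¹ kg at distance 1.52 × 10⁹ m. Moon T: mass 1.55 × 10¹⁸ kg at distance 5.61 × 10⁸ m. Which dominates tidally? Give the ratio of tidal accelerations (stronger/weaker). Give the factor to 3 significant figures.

Moon D, by a factor of ≈ 131

The tide-raising term goes as M/d³ (the gradient of a 1/d² field).
Moon D: (4.03 × 10²¹) / (1.52 × 10⁹)³ = 1.148 × 10⁻⁶
Moon T: (1.55 × 10¹⁸) / (5.61 × 10⁸)³ = 8.779 × 10⁻⁹
Ratio (larger/smaller) = 131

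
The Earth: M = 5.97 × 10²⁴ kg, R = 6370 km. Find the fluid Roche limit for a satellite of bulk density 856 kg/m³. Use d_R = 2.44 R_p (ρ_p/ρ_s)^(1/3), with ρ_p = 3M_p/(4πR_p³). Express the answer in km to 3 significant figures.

28900 km

ρ_p = 3M_p/(4πR_p³) = 3 × (5.97 × 10²⁴) / (4π × (6.37 × 10⁶ m)³) = 5510 kg/m³
d_R = 2.44 × 6370 km × (5510/856)^(1/3)
    = 28900 km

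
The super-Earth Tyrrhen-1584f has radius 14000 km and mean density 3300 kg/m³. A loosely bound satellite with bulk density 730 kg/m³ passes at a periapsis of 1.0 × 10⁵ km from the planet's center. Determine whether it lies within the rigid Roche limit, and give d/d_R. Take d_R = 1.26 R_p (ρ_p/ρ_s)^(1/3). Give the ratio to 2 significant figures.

outside; d/d_R ≈ 3.4

d_R = 1.26 × (14000 km) × (3300/730)^(1/3) = 29170 km
d/d_R = (1.0 × 10⁵) / (29170) = 3.4
Since d/d_R > 1, the body is outside the Roche limit.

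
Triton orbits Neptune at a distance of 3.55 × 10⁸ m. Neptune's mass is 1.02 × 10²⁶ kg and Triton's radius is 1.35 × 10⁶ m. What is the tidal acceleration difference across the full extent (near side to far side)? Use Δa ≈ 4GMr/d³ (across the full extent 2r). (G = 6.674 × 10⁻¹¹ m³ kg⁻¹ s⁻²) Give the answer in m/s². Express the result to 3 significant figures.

8.22 × 10⁻⁴ m/s²

The field gradient is 2GM/d³; across the full diameter 2r the difference is 4GMr/d³.
Δa = 4GMr/d³
   = 4 × (6.674 × 10⁻¹¹) × (1.02 × 10²⁶) × (1.35 × 10⁶) / (3.55 × 10⁸)³
   = 8.22 × 10⁻⁴ m/s²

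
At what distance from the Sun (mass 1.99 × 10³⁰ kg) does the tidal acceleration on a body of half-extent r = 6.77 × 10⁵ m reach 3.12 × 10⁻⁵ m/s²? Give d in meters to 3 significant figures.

1.79 × 10¹⁰ m

2GMr/d³ = a_tidal  ⇒  d = (2GMr / a_tidal)^(1/3)
d = (2 × 6.674×10⁻¹¹ × (1.99 × 10³⁰) × (6.77 × 10⁵) / (3.12 × 10⁻⁵))^(1/3)
  = 1.79 × 10¹⁰ m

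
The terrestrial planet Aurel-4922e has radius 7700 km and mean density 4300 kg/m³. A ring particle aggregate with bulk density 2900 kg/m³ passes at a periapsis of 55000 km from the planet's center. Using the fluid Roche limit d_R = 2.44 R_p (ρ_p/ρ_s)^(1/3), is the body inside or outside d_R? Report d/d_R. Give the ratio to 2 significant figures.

d_R = 2.44 × (7700 km) × (4300/2900)^(1/3) = 21420 km
d/d_R = (55000) / (21420) = 2.6
Since d/d_R > 1, the body is outside the Roche limit.

outside; d/d_R ≈ 2.6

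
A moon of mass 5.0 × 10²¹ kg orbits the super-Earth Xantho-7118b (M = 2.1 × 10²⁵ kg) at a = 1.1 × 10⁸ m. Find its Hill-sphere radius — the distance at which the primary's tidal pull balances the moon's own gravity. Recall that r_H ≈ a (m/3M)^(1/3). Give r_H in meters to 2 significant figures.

4.7 × 10⁶ m

r_H ≈ a (m/3M)^(1/3)
    = (1.1 × 10⁸) × (5.0 × 10²¹ / (3 × 2.1 × 10²⁵))^(1/3)
    = 4.7 × 10⁶ m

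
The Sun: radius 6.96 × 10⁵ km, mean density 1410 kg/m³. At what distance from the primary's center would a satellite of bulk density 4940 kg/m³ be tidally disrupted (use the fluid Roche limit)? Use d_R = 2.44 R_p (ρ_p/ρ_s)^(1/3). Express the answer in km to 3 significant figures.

1.12 × 10⁶ km

d_R = 2.44 × 6.96 × 10⁵ km × (1410/4940)^(1/3)
    = 1.12 × 10⁶ km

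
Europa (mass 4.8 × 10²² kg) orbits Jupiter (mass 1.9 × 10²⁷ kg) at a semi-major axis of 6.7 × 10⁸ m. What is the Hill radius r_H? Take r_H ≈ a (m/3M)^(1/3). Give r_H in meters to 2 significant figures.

1.4 × 10⁷ m

r_H ≈ a (m/3M)^(1/3)
    = (6.7 × 10⁸) × (4.8 × 10²² / (3 × 1.9 × 10²⁷))^(1/3)
    = 1.4 × 10⁷ m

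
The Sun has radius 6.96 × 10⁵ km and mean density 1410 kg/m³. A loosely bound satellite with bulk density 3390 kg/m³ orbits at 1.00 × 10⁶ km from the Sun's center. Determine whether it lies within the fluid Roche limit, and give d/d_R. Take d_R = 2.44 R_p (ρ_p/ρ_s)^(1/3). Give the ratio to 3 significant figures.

inside; d/d_R ≈ 0.789

d_R = 2.44 × (6.96 × 10⁵ km) × (1410/3390)^(1/3) = 1.268 × 10⁶ km
d/d_R = (1.00 × 10⁶) / (1.268 × 10⁶) = 0.789
Since d/d_R < 1, the body is inside the Roche limit.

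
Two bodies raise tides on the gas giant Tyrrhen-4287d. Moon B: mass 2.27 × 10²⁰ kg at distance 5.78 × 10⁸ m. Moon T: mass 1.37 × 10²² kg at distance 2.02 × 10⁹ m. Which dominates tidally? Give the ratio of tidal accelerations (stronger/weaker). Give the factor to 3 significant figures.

Moon T, by a factor of ≈ 1.41

The tide-raising term goes as M/d³ (the gradient of a 1/d² field).
Moon B: (2.27 × 10²⁰) / (5.78 × 10⁸)³ = 1.176 × 10⁻⁶
Moon T: (1.37 × 10²²) / (2.02 × 10⁹)³ = 1.662 × 10⁻⁶
Ratio (larger/smaller) = 1.41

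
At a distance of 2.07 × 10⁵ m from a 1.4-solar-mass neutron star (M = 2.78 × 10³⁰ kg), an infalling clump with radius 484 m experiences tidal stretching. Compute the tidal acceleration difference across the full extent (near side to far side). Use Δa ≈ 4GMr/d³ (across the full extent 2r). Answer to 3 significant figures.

4.05 × 10⁷ m/s²

Near-to-far spans 2r, so the tidal difference is twice the near-to-center value: 4GMr/d³.
a_tidal = 4GMr/d³
        = 4 × (6.674 × 10⁻¹¹) × (2.78 × 10³⁰) × (484) / (2.07 × 10⁵)³
        = 4.05 × 10⁷ m/s²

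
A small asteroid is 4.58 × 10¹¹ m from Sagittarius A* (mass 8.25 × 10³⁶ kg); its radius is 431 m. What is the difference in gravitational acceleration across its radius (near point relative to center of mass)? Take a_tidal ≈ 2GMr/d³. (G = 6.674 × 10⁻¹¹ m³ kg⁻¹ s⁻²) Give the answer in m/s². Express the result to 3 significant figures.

Δa = 2GMr/d³
   = 2 × (6.674 × 10⁻¹¹) × (8.25 × 10³⁶) × (431) / (4.58 × 10¹¹)³
   = 4.94 × 10⁻⁶ m/s²

4.94 × 10⁻⁶ m/s²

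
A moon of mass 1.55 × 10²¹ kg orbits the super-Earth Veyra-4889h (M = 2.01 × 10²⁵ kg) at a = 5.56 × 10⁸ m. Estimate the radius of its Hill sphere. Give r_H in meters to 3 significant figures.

r_H ≈ a (m/3M)^(1/3)
    = (5.56 × 10⁸) × (1.55 × 10²¹ / (3 × 2.01 × 10²⁵))^(1/3)
    = 1.64 × 10⁷ m

1.64 × 10⁷ m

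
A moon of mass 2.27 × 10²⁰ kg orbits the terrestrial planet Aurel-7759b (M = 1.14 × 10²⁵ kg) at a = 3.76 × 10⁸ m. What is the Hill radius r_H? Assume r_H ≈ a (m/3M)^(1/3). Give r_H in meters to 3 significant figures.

r_H ≈ a (m/3M)^(1/3)
    = (3.76 × 10⁸) × (2.27 × 10²⁰ / (3 × 1.14 × 10²⁵))^(1/3)
    = 7.07 × 10⁶ m

7.07 × 10⁶ m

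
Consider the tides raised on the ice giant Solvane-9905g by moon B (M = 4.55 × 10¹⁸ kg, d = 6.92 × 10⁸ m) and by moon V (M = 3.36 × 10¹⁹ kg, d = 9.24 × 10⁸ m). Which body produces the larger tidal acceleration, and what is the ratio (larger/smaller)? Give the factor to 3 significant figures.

Tidal acceleration ∝ M/d³, so compare M/d³ for each.
Moon B: (4.55 × 10¹⁸) / (6.92 × 10⁸)³ = 1.373 × 10⁻⁸
Moon V: (3.36 × 10¹⁹) / (9.24 × 10⁸)³ = 4.259 × 10⁻⁸
Ratio (larger/smaller) = 3.10

Moon V, by a factor of ≈ 3.10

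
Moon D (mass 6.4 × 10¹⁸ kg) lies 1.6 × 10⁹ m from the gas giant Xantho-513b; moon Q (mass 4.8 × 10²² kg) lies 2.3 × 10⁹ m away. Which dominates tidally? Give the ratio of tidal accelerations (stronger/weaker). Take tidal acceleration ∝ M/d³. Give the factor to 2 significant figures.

The tide-raising term goes as M/d³ (the gradient of a 1/d² field).
Moon D: (6.4 × 10¹⁸) / (1.6 × 10⁹)³ = 1.562 × 10⁻⁹
Moon Q: (4.8 × 10²²) / (2.3 × 10⁹)³ = 3.945 × 10⁻⁶
Ratio (larger/smaller) = 2500

Moon Q, by a factor of ≈ 2500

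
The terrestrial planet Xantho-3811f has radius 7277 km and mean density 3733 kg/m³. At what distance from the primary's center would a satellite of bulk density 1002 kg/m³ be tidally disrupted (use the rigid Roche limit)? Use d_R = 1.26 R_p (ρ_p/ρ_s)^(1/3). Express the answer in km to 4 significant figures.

14210 km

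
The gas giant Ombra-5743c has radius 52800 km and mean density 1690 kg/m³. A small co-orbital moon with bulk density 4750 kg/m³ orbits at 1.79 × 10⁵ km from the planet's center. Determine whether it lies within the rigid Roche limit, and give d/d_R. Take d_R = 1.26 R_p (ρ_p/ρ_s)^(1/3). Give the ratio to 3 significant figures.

outside; d/d_R ≈ 3.80

d_R = 1.26 × (52800 km) × (1690/4750)^(1/3) = 47140 km
d/d_R = (1.79 × 10⁵) / (47140) = 3.80
Since d/d_R > 1, the body is outside the Roche limit.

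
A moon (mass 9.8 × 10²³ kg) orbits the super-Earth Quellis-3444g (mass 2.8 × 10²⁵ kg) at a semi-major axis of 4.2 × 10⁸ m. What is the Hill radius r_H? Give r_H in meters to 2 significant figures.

9.5 × 10⁷ m

r_H ≈ a (m/3M)^(1/3)
    = (4.2 × 10⁸) × (9.8 × 10²³ / (3 × 2.8 × 10²⁵))^(1/3)
    = 9.5 × 10⁷ m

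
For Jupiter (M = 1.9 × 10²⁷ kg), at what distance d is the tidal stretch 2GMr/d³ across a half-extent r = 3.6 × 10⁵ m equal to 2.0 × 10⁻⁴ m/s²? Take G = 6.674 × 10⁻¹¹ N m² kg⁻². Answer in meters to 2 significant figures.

2GMr/d³ = a_tidal  ⇒  d = (2GMr / a_tidal)^(1/3)
d = (2 × 6.674×10⁻¹¹ × (1.9 × 10²⁷) × (3.6 × 10⁵) / (2.0 × 10⁻⁴))^(1/3)
  = 7.7 × 10⁸ m

7.7 × 10⁸ m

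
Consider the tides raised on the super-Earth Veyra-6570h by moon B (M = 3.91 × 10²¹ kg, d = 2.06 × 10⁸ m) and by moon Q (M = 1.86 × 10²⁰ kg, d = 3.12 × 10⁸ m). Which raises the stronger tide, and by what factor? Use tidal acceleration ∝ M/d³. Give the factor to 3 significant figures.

Moon B, by a factor of ≈ 73.0

The tide-raising term goes as M/d³ (the gradient of a 1/d² field).
Moon B: (3.91 × 10²¹) / (2.06 × 10⁸)³ = 4.473 × 10⁻⁴
Moon Q: (1.86 × 10²⁰) / (3.12 × 10⁸)³ = 6.124 × 10⁻⁶
Ratio (larger/smaller) = 73.0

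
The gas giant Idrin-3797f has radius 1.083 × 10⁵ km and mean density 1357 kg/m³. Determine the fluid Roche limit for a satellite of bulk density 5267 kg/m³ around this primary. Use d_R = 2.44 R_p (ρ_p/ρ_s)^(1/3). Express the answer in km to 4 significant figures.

1.681 × 10⁵ km

d_R = 2.44 × 1.083 × 10⁵ km × (1357/5267)^(1/3)
    = 1.681 × 10⁵ km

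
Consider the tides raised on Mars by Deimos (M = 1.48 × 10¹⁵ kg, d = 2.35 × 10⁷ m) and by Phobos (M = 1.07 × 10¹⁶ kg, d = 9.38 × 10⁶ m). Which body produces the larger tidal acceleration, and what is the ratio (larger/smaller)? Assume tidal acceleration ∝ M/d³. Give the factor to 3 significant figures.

Phobos, by a factor of ≈ 114

Compare M/d³ for the two perturbers:
Deimos: (1.48 × 10¹⁵) / (2.35 × 10⁷)³ = 1.140 × 10⁻⁷
Phobos: (1.07 × 10¹⁶) / (9.38 × 10⁶)³ = 1.297 × 10⁻⁵
Ratio (larger/smaller) = 114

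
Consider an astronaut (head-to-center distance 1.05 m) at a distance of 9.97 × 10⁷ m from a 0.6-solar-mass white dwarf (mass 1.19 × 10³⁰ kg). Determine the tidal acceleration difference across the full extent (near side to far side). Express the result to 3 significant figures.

Δg = 4GMr/d³
   = 4 × (6.674 × 10⁻¹¹) × (1.19 × 10³⁰) × (1.05) / (9.97 × 10⁷)³
   = 3.37 × 10⁻⁴ m/s²

3.37 × 10⁻⁴ m/s²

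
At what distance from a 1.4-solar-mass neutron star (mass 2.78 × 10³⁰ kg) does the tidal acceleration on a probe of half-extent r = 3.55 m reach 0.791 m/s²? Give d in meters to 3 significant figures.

1.19 × 10⁷ m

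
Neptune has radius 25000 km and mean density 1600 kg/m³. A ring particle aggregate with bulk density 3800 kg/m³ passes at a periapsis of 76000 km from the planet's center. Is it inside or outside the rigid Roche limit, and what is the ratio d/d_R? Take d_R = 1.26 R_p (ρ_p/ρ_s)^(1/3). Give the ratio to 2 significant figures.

outside; d/d_R ≈ 3.2

d_R = 1.26 × (25000 km) × (1600/3800)^(1/3) = 23610 km
d/d_R = (76000) / (23610) = 3.2
Since d/d_R > 1, the body is outside the Roche limit.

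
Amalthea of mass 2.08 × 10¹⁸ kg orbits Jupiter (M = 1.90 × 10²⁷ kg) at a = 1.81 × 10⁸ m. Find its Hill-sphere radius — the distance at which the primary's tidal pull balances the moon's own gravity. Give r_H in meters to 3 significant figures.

1.29 × 10⁵ m

r_H ≈ a (m/3M)^(1/3)
    = (1.81 × 10⁸) × (2.08 × 10¹⁸ / (3 × 1.90 × 10²⁷))^(1/3)
    = 1.29 × 10⁵ m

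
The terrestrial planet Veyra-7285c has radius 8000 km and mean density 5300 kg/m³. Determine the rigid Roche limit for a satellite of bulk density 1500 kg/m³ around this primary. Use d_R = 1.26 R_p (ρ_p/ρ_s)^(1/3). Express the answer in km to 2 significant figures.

d_R = 1.26 × 8000 km × (5300/1500)^(1/3)
    = 15000 km

15000 km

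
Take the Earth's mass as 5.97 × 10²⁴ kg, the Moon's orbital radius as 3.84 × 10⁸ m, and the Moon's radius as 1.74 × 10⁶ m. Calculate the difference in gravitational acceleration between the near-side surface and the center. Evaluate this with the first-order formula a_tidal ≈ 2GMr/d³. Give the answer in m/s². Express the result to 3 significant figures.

2.45 × 10⁻⁵ m/s²

Δa = 2GMr/d³
   = 2 × (6.674 × 10⁻¹¹) × (5.97 × 10²⁴) × (1.74 × 10⁶) / (3.84 × 10⁸)³
   = 2.45 × 10⁻⁵ m/s²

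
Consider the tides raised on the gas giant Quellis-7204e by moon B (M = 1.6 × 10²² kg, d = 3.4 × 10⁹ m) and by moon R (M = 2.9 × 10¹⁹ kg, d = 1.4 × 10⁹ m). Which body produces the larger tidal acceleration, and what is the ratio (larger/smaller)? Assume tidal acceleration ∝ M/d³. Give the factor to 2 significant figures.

Moon B, by a factor of ≈ 39

The tide-raising term goes as M/d³ (the gradient of a 1/d² field).
Moon B: (1.6 × 10²²) / (3.4 × 10⁹)³ = 4.071 × 10⁻⁷
Moon R: (2.9 × 10¹⁹) / (1.4 × 10⁹)³ = 1.057 × 10⁻⁸
Ratio (larger/smaller) = 39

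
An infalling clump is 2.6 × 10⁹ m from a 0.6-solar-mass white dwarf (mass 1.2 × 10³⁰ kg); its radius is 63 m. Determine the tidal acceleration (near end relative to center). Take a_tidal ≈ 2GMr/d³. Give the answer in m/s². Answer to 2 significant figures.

5.7 × 10⁻⁷ m/s²

Δa = 2GMr/d³
   = 2 × (6.674 × 10⁻¹¹) × (1.2 × 10³⁰) × (63) / (2.6 × 10⁹)³
   = 5.7 × 10⁻⁷ m/s²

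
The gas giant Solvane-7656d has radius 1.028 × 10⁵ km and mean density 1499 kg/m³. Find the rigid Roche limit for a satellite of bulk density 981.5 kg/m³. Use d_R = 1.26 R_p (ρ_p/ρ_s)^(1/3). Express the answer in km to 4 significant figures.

1.492 × 10⁵ km

d_R = 1.26 × 1.028 × 10⁵ km × (1499/981.5)^(1/3)
    = 1.492 × 10⁵ km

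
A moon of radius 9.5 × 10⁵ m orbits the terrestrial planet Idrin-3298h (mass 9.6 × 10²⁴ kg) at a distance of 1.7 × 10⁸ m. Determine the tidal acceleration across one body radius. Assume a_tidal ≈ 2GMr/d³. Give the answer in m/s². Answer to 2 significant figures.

The tidal stretch is the gradient of GM/d² times the body's extent r, hence the 1/d³ dependence.
Δg = 2GMr/d³
   = 2 × (6.674 × 10⁻¹¹) × (9.6 × 10²⁴) × (9.5 × 10⁵) / (1.7 × 10⁸)³
   = 2.5 × 10⁻⁴ m/s²

2.5 × 10⁻⁴ m/s²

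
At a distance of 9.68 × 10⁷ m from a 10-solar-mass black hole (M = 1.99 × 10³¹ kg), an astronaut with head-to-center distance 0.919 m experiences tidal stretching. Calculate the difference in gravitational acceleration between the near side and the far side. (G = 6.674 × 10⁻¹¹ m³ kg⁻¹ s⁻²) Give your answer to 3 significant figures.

5.38 × 10⁻³ m/s²

Differencing GM/(d−r)² and GM/(d+r)² to first order in r/d gives 4GMr/d³.
Δg = 4GMr/d³
   = 4 × (6.674 × 10⁻¹¹) × (1.99 × 10³¹) × (0.919) / (9.68 × 10⁷)³
   = 5.38 × 10⁻³ m/s²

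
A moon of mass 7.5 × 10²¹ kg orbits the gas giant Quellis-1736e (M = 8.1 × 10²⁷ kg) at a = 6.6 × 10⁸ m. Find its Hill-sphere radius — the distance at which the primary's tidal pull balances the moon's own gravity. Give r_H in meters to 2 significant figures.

4.5 × 10⁶ m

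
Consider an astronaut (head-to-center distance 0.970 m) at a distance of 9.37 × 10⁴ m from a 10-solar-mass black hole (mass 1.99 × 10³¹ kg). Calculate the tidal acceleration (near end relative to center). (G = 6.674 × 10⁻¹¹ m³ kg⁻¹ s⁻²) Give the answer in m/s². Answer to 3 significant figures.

3.13 × 10⁶ m/s²

Since r ≪ d, expand the inverse-square field across one radius to get the leading 2GMr/d³ term.
a_tidal = 2GMr/d³
        = 2 × (6.674 × 10⁻¹¹) × (1.99 × 10³¹) × (0.970) / (9.37 × 10⁴)³
        = 3.13 × 10⁶ m/s²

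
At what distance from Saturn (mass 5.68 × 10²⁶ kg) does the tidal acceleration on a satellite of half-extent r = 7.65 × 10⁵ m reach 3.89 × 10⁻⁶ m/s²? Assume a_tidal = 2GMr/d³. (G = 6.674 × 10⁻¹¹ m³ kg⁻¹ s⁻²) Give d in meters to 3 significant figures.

2GMr/d³ = a_tidal  ⇒  d = (2GMr / a_tidal)^(1/3)
d = (2 × 6.674×10⁻¹¹ × (5.68 × 10²⁶) × (7.65 × 10⁵) / (3.89 × 10⁻⁶))^(1/3)
  = 2.46 × 10⁹ m

2.46 × 10⁹ m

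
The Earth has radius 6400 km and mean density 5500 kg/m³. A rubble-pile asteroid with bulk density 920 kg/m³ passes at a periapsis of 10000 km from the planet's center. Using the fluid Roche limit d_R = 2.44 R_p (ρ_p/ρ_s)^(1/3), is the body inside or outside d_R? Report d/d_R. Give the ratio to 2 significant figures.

inside; d/d_R ≈ 0.35

d_R = 2.44 × (6400 km) × (5500/920)^(1/3) = 28340 km
d/d_R = (10000) / (28340) = 0.35
Since d/d_R < 1, the body is inside the Roche limit.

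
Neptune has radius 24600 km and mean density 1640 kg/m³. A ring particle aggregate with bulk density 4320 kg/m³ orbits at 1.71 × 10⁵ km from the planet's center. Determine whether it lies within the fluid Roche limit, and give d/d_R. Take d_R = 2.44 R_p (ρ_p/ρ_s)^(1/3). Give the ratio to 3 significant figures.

outside; d/d_R ≈ 3.93

d_R = 2.44 × (24600 km) × (1640/4320)^(1/3) = 43460 km
d/d_R = (1.71 × 10⁵) / (43460) = 3.93
Since d/d_R > 1, the body is outside the Roche limit.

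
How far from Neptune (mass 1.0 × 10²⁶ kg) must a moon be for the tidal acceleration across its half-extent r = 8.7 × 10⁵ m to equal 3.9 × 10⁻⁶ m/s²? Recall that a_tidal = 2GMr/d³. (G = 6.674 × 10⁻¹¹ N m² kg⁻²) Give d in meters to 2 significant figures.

1.4 × 10⁹ m

2GMr/d³ = a_tidal  ⇒  d = (2GMr / a_tidal)^(1/3)
d = (2 × 6.674×10⁻¹¹ × (1.0 × 10²⁶) × (8.7 × 10⁵) / (3.9 × 10⁻⁶))^(1/3)
  = 1.4 × 10⁹ m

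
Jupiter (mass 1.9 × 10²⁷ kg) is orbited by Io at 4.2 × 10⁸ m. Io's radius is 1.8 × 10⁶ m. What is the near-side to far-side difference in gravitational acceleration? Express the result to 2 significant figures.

1.2 × 10⁻² m/s²

Δa = 4GMr/d³
   = 4 × (6.674 × 10⁻¹¹) × (1.9 × 10²⁷) × (1.8 × 10⁶) / (4.2 × 10⁸)³
   = 1.2 × 10⁻² m/s²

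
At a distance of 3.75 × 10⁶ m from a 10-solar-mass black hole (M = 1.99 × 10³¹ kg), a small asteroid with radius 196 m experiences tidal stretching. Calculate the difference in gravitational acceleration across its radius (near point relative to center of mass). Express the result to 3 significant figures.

9.87 × 10³ m/s²

Since r ≪ d, expand the inverse-square field across one radius to get the leading 2GMr/d³ term.
a_tidal = 2GMr/d³
        = 2 × (6.674 × 10⁻¹¹) × (1.99 × 10³¹) × (196) / (3.75 × 10⁶)³
        = 9.87 × 10³ m/s²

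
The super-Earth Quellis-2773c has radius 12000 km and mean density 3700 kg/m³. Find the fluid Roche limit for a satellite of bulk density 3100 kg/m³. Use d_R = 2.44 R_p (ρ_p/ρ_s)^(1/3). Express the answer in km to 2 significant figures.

31000 km

d_R = 2.44 × 12000 km × (3700/3100)^(1/3)
    = 31000 km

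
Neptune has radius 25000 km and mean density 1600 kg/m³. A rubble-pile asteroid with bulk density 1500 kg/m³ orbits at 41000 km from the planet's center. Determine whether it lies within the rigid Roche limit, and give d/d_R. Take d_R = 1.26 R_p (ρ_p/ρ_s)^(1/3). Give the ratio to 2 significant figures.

outside; d/d_R ≈ 1.3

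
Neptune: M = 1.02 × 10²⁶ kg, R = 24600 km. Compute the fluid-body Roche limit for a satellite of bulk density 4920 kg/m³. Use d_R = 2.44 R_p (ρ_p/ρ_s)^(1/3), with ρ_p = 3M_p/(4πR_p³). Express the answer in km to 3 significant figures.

ρ_p = 3M_p/(4πR_p³) = 3 × (1.02 × 10²⁶) / (4π × (2.46 × 10⁷ m)³) = 1640 kg/m³
d_R = 2.44 × 24600 km × (1640/4920)^(1/3)
    = 41600 km

41600 km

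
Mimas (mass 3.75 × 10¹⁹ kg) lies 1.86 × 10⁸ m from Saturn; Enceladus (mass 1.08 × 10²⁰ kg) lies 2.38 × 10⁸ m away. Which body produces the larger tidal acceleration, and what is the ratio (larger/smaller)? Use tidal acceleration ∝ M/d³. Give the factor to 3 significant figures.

Compare M/d³ for the two perturbers:
Mimas: (3.75 × 10¹⁹) / (1.86 × 10⁸)³ = 5.828 × 10⁻⁶
Enceladus: (1.08 × 10²⁰) / (2.38 × 10⁸)³ = 8.011 × 10⁻⁶
Ratio (larger/smaller) = 1.37

Enceladus, by a factor of ≈ 1.37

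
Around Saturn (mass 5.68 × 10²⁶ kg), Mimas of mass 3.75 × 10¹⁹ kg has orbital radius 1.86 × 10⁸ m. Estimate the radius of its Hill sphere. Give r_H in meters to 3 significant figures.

5.21 × 10⁵ m

r_H ≈ a (m/3M)^(1/3)
    = (1.86 × 10⁸) × (3.75 × 10¹⁹ / (3 × 5.68 × 10²⁶))^(1/3)
    = 5.21 × 10⁵ m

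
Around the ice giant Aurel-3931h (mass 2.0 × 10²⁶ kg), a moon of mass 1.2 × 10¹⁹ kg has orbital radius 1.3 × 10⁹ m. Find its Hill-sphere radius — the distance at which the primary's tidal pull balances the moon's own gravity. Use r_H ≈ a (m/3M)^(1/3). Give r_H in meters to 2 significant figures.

r_H ≈ a (m/3M)^(1/3)
    = (1.3 × 10⁹) × (1.2 × 10¹⁹ / (3 × 2.0 × 10²⁶))^(1/3)
    = 3.5 × 10⁶ m

3.5 × 10⁶ m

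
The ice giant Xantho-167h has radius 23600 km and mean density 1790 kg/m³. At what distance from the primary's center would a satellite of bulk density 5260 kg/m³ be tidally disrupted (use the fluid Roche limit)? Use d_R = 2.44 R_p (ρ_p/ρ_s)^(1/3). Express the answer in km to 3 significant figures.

d_R = 2.44 × 23600 km × (1790/5260)^(1/3)
    = 40200 km

40200 km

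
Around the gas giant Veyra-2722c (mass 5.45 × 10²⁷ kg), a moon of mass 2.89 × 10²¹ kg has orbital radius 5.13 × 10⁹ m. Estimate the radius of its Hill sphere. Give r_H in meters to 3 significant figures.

r_H ≈ a (m/3M)^(1/3)
    = (5.13 × 10⁹) × (2.89 × 10²¹ / (3 × 5.45 × 10²⁷))^(1/3)
    = 2.88 × 10⁷ m

2.88 × 10⁷ m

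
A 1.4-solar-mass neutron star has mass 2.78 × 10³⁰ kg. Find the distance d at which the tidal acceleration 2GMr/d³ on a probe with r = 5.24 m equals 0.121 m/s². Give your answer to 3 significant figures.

2GMr/d³ = a_tidal  ⇒  d = (2GMr / a_tidal)^(1/3)
d = (2 × 6.674×10⁻¹¹ × (2.78 × 10³⁰) × (5.24) / (0.121))^(1/3)
  = 2.52 × 10⁷ m

2.52 × 10⁷ m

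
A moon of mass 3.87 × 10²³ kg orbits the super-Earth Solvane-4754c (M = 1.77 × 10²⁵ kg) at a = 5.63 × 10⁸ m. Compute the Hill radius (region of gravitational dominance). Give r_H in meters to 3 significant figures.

r_H ≈ a (m/3M)^(1/3)
    = (5.63 × 10⁸) × (3.87 × 10²³ / (3 × 1.77 × 10²⁵))^(1/3)
    = 1.09 × 10⁸ m

1.09 × 10⁸ m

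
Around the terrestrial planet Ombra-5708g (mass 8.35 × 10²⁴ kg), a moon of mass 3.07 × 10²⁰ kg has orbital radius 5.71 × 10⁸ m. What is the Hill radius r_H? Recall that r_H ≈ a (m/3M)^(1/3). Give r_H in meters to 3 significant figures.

1.32 × 10⁷ m

r_H ≈ a (m/3M)^(1/3)
    = (5.71 × 10⁸) × (3.07 × 10²⁰ / (3 × 8.35 × 10²⁴))^(1/3)
    = 1.32 × 10⁷ m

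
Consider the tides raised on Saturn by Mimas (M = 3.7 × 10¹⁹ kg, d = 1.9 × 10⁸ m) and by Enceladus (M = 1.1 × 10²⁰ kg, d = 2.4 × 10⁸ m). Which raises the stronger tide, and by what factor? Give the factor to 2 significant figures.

Enceladus, by a factor of ≈ 1.5

The tide-raising term goes as M/d³ (the gradient of a 1/d² field).
Mimas: (3.7 × 10¹⁹) / (1.9 × 10⁸)³ = 5.394 × 10⁻⁶
Enceladus: (1.1 × 10²⁰) / (2.4 × 10⁸)³ = 7.957 × 10⁻⁶
Ratio (larger/smaller) = 1.5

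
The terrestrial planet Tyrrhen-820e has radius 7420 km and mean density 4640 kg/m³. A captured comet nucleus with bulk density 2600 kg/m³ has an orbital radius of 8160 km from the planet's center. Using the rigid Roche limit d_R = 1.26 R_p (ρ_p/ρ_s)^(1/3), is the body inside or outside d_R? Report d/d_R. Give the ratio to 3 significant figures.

d_R = 1.26 × (7420 km) × (4640/2600)^(1/3) = 11340 km
d/d_R = (8160) / (11340) = 0.720
Since d/d_R < 1, the body is inside the Roche limit.

inside; d/d_R ≈ 0.720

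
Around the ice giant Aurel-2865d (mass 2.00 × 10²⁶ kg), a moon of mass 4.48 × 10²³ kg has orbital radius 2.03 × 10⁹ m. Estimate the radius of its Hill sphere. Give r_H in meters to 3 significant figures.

r_H ≈ a (m/3M)^(1/3)
    = (2.03 × 10⁹) × (4.48 × 10²³ / (3 × 2.00 × 10²⁶))^(1/3)
    = 1.84 × 10⁸ m

1.84 × 10⁸ m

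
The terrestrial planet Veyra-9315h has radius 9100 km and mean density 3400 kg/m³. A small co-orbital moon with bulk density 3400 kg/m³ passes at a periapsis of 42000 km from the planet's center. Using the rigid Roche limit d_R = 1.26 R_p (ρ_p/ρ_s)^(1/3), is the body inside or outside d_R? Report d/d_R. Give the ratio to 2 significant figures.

outside; d/d_R ≈ 3.7

d_R = 1.26 × (9100 km) × (3400/3400)^(1/3) = 11470 km
d/d_R = (42000) / (11470) = 3.7
Since d/d_R > 1, the body is outside the Roche limit.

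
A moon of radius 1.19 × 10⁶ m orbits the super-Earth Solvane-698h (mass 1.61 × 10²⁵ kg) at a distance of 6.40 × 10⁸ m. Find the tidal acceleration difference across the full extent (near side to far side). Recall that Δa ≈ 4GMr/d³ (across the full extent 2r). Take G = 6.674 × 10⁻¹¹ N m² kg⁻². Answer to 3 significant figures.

1.95 × 10⁻⁵ m/s²

Δg = 4GMr/d³
   = 4 × (6.674 × 10⁻¹¹) × (1.61 × 10²⁵) × (1.19 × 10⁶) / (6.40 × 10⁸)³
   = 1.95 × 10⁻⁵ m/s²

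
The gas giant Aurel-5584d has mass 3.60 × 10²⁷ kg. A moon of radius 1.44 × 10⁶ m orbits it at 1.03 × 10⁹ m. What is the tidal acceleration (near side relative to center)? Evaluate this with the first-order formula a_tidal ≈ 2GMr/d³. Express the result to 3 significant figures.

a_tidal = 2GMr/d³
        = 2 × (6.674 × 10⁻¹¹) × (3.60 × 10²⁷) × (1.44 × 10⁶) / (1.03 × 10⁹)³
        = 6.33 × 10⁻⁴ m/s²

6.33 × 10⁻⁴ m/s²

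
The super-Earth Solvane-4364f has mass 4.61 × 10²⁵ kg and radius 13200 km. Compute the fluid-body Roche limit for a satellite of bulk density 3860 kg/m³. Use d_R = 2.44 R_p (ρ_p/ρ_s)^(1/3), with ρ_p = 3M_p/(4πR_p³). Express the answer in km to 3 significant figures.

34600 km

ρ_p = 3M_p/(4πR_p³) = 3 × (4.61 × 10²⁵) / (4π × (1.32 × 10⁷ m)³) = 4790 kg/m³
d_R = 2.44 × 13200 km × (4790/3860)^(1/3)
    = 34600 km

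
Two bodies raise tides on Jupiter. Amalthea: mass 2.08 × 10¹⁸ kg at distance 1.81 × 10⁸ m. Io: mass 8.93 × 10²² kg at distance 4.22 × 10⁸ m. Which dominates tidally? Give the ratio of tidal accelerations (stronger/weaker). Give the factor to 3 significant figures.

Io, by a factor of ≈ 3390

The tide-raising term goes as M/d³ (the gradient of a 1/d² field).
Amalthea: (2.08 × 10¹⁸) / (1.81 × 10⁸)³ = 3.508 × 10⁻⁷
Io: (8.93 × 10²²) / (4.22 × 10⁸)³ = 1.188 × 10⁻³
Ratio (larger/smaller) = 3390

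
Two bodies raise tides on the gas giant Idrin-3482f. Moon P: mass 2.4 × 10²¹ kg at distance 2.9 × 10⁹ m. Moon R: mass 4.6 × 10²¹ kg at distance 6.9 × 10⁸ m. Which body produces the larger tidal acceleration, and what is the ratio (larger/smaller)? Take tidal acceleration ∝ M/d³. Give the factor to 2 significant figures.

Moon R, by a factor of ≈ 140

Tidal stretch scales as M/d³; compute that for each body.
Moon P: (2.4 × 10²¹) / (2.9 × 10⁹)³ = 9.841 × 10⁻⁸
Moon R: (4.6 × 10²¹) / (6.9 × 10⁸)³ = 1.400 × 10⁻⁵
Ratio (larger/smaller) = 140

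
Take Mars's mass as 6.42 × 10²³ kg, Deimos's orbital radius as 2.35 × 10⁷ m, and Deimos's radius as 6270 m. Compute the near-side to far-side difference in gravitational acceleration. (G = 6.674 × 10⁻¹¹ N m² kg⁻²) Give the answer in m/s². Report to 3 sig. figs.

a_tidal = 4GMr/d³
        = 4 × (6.674 × 10⁻¹¹) × (6.42 × 10²³) × (6270) / (2.35 × 10⁷)³
        = 8.28 × 10⁻⁵ m/s²

8.28 × 10⁻⁵ m/s²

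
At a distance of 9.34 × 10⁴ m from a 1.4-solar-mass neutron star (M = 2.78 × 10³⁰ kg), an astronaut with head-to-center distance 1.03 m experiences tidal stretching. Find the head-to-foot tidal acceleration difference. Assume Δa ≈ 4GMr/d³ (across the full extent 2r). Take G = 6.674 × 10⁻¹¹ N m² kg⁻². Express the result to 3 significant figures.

9.38 × 10⁵ m/s²

The field gradient is 2GM/d³; across the full diameter 2r the difference is 4GMr/d³.
a_tidal = 4GMr/d³
        = 4 × (6.674 × 10⁻¹¹) × (2.78 × 10³⁰) × (1.03) / (9.34 × 10⁴)³
        = 9.38 × 10⁵ m/s²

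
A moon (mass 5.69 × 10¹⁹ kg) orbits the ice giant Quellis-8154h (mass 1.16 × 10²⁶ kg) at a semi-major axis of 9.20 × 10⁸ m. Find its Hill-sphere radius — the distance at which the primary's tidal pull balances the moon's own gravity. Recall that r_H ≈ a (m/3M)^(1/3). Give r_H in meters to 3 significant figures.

5.03 × 10⁶ m

r_H ≈ a (m/3M)^(1/3)
    = (9.20 × 10⁸) × (5.69 × 10¹⁹ / (3 × 1.16 × 10²⁶))^(1/3)
    = 5.03 × 10⁶ m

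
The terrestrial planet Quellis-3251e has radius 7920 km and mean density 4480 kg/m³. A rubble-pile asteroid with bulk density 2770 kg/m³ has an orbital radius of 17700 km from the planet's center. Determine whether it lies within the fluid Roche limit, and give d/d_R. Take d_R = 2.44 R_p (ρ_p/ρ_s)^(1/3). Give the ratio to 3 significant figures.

d_R = 2.44 × (7920 km) × (4480/2770)^(1/3) = 22680 km
d/d_R = (17700) / (22680) = 0.780
Since d/d_R < 1, the body is inside the Roche limit.

inside; d/d_R ≈ 0.780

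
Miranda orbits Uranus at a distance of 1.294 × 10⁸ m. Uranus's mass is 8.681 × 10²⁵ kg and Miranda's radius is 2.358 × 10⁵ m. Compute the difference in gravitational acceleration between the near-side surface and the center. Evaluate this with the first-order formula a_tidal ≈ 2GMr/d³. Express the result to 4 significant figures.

1.261 × 10⁻³ m/s²

Δa = 2GMr/d³
   = 2 × (6.674 × 10⁻¹¹) × (8.681 × 10²⁵) × (2.358 × 10⁵) / (1.294 × 10⁸)³
   = 1.261 × 10⁻³ m/s²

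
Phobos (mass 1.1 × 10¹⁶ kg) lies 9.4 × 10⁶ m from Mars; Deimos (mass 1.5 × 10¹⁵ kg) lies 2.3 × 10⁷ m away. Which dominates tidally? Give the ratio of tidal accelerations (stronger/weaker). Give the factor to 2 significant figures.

Phobos, by a factor of ≈ 110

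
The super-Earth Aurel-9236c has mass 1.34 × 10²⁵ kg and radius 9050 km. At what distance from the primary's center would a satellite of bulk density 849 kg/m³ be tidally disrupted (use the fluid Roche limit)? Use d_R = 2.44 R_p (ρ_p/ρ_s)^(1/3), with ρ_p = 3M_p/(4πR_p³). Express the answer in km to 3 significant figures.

ρ_p = 3M_p/(4πR_p³) = 3 × (1.34 × 10²⁵) / (4π × (9.05 × 10⁶ m)³) = 4320 kg/m³
d_R = 2.44 × 9050 km × (4320/849)^(1/3)
    = 38000 km

38000 km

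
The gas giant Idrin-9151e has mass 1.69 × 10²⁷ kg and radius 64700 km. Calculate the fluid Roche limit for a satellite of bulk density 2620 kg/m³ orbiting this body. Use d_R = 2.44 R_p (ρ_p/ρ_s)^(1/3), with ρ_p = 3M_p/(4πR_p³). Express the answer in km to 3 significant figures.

ρ_p = 3M_p/(4πR_p³) = 3 × (1.69 × 10²⁷) / (4π × (6.47 × 10⁷ m)³) = 1490 kg/m³
d_R = 2.44 × 64700 km × (1490/2620)^(1/3)
    = 1.31 × 10⁵ km

1.31 × 10⁵ km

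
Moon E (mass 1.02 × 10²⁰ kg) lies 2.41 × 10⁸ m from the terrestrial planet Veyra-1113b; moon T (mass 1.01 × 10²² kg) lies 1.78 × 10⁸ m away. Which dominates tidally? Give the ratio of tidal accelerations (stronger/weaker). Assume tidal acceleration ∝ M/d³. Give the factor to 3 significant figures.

Tidal acceleration ∝ M/d³, so compare M/d³ for each.
Moon E: (1.02 × 10²⁰) / (2.41 × 10⁸)³ = 7.287 × 10⁻⁶
Moon T: (1.01 × 10²²) / (1.78 × 10⁸)³ = 1.791 × 10⁻³
Ratio (larger/smaller) = 246

Moon T, by a factor of ≈ 246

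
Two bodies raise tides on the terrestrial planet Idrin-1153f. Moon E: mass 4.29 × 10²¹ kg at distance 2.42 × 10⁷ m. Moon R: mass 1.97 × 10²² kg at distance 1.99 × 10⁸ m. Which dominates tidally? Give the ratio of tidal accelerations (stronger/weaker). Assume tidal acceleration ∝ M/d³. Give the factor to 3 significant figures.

Tidal acceleration ∝ M/d³, so compare M/d³ for each.
Moon E: (4.29 × 10²¹) / (2.42 × 10⁷)³ = 3.027 × 10⁻¹
Moon R: (1.97 × 10²²) / (1.99 × 10⁸)³ = 2.500 × 10⁻³
Ratio (larger/smaller) = 121

Moon E, by a factor of ≈ 121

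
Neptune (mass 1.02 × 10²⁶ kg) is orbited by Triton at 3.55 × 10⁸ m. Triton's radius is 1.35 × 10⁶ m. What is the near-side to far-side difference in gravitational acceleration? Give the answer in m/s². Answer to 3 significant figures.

8.22 × 10⁻⁴ m/s²

a_tidal = 4GMr/d³
        = 4 × (6.674 × 10⁻¹¹) × (1.02 × 10²⁶) × (1.35 × 10⁶) / (3.55 × 10⁸)³
        = 8.22 × 10⁻⁴ m/s²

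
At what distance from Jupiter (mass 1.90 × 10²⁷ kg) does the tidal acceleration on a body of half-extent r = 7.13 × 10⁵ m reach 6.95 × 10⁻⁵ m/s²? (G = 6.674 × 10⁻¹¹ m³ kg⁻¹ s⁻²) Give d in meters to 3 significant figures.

2GMr/d³ = a_tidal  ⇒  d = (2GMr / a_tidal)^(1/3)
d = (2 × 6.674×10⁻¹¹ × (1.90 × 10²⁷) × (7.13 × 10⁵) / (6.95 × 10⁻⁵))^(1/3)
  = 1.38 × 10⁹ m

1.38 × 10⁹ m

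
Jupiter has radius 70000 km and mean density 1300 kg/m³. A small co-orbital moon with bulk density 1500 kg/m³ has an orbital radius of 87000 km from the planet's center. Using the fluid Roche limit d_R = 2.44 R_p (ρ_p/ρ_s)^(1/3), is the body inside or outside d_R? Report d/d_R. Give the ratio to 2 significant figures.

d_R = 2.44 × (70000 km) × (1300/1500)^(1/3) = 1.628 × 10⁵ km
d/d_R = (87000) / (1.628 × 10⁵) = 0.53
Since d/d_R < 1, the body is inside the Roche limit.

inside; d/d_R ≈ 0.53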